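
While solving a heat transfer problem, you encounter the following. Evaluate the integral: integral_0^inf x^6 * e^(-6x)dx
This is a Gamma integral. Substitute u=6x (du=6 dx):
integral_0^inf x^6 * e^(-6x) dx=(1/6^7) integral_0^inf u^6 * e^(-u) du
=Gamma(7)/6^7=6!/6^7=720/279936

Answer: 5/1944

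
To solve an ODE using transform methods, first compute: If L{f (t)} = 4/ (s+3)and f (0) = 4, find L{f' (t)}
L{f'(t)} = s·F(s) - f(0) = 4s/(s + 3) - 4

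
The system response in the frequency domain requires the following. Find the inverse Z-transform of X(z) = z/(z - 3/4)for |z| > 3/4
Standard pair: z/(z-a) <-> a^n * u[n] for causal signals
With a=3/4: x[n]=(3/4)^n * u[n]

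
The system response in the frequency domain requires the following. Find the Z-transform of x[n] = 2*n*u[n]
Z{n * u[n]} = z/(z-1)^2
By linearity: Z{2 * n * u[n]} = 2z/(z-1)^2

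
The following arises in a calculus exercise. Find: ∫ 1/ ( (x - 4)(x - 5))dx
Partial fractions: 1/((x-4)(x-5))=A/(x-4) + B/(x-5)
A=-1, B=1
∫ [-1· 1/(x-4) + 1· 1/(x-5)] dx
=(1)[ln|x-5| - ln|x-4|] + C

Answer: ln|(x-5)/(x-4)| + C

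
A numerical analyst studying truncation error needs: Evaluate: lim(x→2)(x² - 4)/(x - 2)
Factor: (x² - 4)=(x-2)(x+2)
Cancel (x-2): lim(x→2) (x+2)=4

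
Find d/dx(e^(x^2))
Chain rule: d/dx[e^u] = e^u · u' where u = x^2
u' = 2x

Answer: 2x·e^(x^2)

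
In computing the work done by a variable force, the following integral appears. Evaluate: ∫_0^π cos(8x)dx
Antiderivative: sin(8x)/8
Evaluate at bounds: [sin(8·π)/8] - [sin(8·0)/8]
= ((0) - (0))/8 = 0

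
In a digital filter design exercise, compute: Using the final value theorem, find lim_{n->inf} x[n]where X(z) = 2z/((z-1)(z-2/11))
Final value theorem: lim x[n]=lim_{z->1} (z-1) * X(z)
(z-1) * X(z)=2z/(z-2/11)
As z->1: 2/(1-2/11)=2/(9/11)=22/9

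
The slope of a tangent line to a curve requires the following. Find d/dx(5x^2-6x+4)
Power rule: d/dx(ax^n) = n·a·x^(n-1)
Term by term: 10·x - 6

Answer: 10x - 6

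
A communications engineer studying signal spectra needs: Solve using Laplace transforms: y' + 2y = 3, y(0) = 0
Take L of both sides: sY(s)-0+2Y(s) = 3/s
Y(s)(s+2) = 3/s+0
Y(s) = 3/(s(s+2))+0/(s+2)
Partial fractions: 3/(s(s+2)) = (3/2)/s - (3/2)/(s+2)
So Y(s) = (3/2)/s - (3/2)/(s+2)
Inverse transform (L^(-1){1/s} = 1, L^(-1){1/(s+2)} = e^(-2t)):

Answer: y(t) = 3/2 - (3/2)·e^(-2t)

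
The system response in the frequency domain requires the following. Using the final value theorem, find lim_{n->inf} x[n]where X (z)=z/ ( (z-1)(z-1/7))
Final value theorem: lim x[n] = lim_{z->1} (z-1) * X(z)
(z-1) * X(z) = z/(z-1/7)
As z->1: 1/(1-1/7) = 1/(6/7) = 7/6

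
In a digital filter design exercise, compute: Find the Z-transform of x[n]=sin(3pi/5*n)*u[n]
Z{sin(w0 * n) * u[n]}=z * sin(w0)/(z^2 - 2z * cos(w0) + 1)
With w0=3pi/5: X(z)=z * sin(3pi/5)/(z^2 - 2z * cos(3pi/5) + 1)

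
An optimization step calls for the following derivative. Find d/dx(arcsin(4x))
d/dx[arcsin(u)] = u'/√(1-u²), u = 4x, u' = 4

Answer: 4/√(1 - 16x²)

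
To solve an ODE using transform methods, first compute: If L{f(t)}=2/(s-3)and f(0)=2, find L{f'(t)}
L{f'(t)}=s·F(s) - f(0)=2s/(s-3)-2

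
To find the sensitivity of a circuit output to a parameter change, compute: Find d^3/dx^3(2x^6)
Apply power rule 3 times:
d^1: 12x^5
d^2: 60x^4
d^3: 240x^3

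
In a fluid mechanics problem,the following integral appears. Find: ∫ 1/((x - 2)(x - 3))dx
Partial fractions: 1/((x-2)(x-3)) = A/(x-2)+B/(x-3)
A = -1, B = 1
∫ [-1· 1/(x-2)+1· 1/(x-3)] dx
= (1)[ln|x-3| - ln|x-2|]+C

Answer: ln|(x-3)/(x-2)|+C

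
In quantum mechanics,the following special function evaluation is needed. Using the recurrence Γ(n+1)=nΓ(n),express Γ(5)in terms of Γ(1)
Γ(5) = 4Γ(4) = 4·3Γ(3) = ... = 4!·Γ(1) = 24·Γ(1)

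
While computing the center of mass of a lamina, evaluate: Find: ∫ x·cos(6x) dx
By parts: u = x, dv = cos(6x) dx
du = dx, v = sin(6x)/6
= x·sin(6x)/6 + cos(6x)/6² + C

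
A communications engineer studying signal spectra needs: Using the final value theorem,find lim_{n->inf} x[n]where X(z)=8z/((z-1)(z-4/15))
Final value theorem: lim x[n] = lim_{z->1} (z-1) * X(z)
(z-1) * X(z) = 8z/(z-4/15)
As z->1: 8/(1 - 4/15) = 8/(11/15) = 120/11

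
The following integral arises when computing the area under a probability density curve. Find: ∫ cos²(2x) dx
Using identity cos²(u)=(1+cos(2u))/2:
∫ (1+cos(4x))/2 dx=x/2+sin(4x)/8+C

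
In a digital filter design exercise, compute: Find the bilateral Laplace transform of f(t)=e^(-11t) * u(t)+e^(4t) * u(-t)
For e^(-11t)*u(t): L = 1/(s + 11), Re(s) > -11
For e^(4t)*u(-t): L = -1/(s-4), Re(s) < 4
Combined: F(s) = 1/(s + 11) - 1/(s-4), -11 < Re(s) < 4

Answer: 1/(s + 11) - 1/(s-4), ROC: -11 < Re(s) < 4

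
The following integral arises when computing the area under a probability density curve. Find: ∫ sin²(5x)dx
Using identity sin²(u) = (1 - cos(2u))/2:
∫ (1 - cos(10x))/2 dx = x/2 - sin(10x)/20+C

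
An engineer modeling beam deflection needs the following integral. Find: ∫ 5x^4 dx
Using power rule: ∫ 5x^4 dx=5/5 x^5 + C=x^5 + C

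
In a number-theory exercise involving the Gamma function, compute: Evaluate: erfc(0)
erfc(x)=1 - erf(x); erfc(0)=1 - erf(0)=1 - 0=1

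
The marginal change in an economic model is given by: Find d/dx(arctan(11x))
d/dx[arctan(u)] = u'/(1+u²), u = 11x, u' = 11

Answer: 11/(1+121x²)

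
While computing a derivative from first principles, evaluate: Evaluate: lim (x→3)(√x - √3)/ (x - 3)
Multiply by conjugate (√x + √3)/(√x + √3):
=(x - 3)/((x - 3)(√x + √3))=1/(√x + √3)
As x → 3: 1/(2√3)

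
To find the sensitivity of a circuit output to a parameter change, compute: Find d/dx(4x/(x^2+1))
Quotient rule: (f/g)' = (f'g - fg')/g²
f = 4x, f' = 4
g = x^2+1, g' = 2x

Answer: (4·(x^2+1)-8x^2)/(x^2+1)²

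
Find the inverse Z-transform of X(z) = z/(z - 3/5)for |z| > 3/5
Standard pair: z/(z-a) <-> a^n*u[n] for causal signals
With a = 3/5: x[n] = (3/5)^n*u[n]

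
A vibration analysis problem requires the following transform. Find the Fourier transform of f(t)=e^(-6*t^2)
The Fourier transform of a Gaussian e^(-a * t^2) is sqrt(pi/a) * e^(-omega^2/(4a)).
With a = 6: F(omega) = sqrt(pi/6) * e^(-omega^2/24)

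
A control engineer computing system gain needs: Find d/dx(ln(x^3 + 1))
Chain rule: d/dx[ln(u)]=u'/u where u=x^3 + 1
u'=3x^2

Answer: (3x^2)/(x^3 + 1)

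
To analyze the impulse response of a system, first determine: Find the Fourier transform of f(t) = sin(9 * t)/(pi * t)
sin(W * t)/(pi * t) = (W/pi) * sinc(W * t/pi) is the impulse response of the ideal low-pass filter with cutoff W (here W = 9).
Its Fourier transform is a rectangular function:
F(omega) = 1 for |omega| < 9, 0 otherwise

Answer: rect(omega/18) [i.e., 1 for |omega| < 9, 0 otherwise]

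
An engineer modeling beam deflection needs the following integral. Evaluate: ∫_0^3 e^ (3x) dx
Antiderivative: (1/3)e^(3x)
Evaluate: (1/3)(e^9-1)

Answer: (e^9-1)/3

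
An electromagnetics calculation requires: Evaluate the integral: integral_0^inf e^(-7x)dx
integral_0^inf e^(-7x) dx = [-1/7*e^(-7x)]_0^inf
= 0 - (-1/7) = 1/7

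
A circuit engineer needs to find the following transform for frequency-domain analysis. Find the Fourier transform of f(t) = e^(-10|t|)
Using the standard pair: F{e^(-a|t|)}=2a/(a^2+omega^2)
With a=10: F(omega)=20/(100+omega^2)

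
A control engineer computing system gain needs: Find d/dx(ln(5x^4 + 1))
Chain rule: d/dx[ln(u)]=u'/u where u=5x^4 + 1
u'=20x^3

Answer: (20x^3)/(5x^4 + 1)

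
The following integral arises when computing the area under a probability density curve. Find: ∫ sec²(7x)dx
Since d/dx[tan(7x)]=7sec²(7x), integral=tan(7x)/7 + C

Answer: (1/7)tan(7x) + C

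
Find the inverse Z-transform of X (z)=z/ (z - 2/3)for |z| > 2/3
Standard pair: z/(z-a) <-> a^n*u[n] for causal signals
With a=2/3: x[n]=(2/3)^n*u[n]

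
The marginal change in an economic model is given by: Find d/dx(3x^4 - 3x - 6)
Power rule: d/dx(ax^n)=n·a·x^(n-1)
Term by term: 12·x^3 - 3

Answer: 12x^3 - 3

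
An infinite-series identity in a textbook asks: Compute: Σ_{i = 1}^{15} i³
Using formula: Σ i^3 = [n(n+1)/2]² = [15·16/2]² = 14400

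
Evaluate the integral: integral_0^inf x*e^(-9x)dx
This is a Gamma integral. Substitute u = 9x (du = 9 dx):
integral_0^inf x*e^(-9x) dx = (1/9^2) integral_0^inf u^1*e^(-u) du
= Gamma(2)/9^2 = 1!/9^2 = 1/81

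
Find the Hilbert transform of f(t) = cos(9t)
The Hilbert transform shifts each frequency component by -pi/2.
H{cos(wt)} = sin(wt)
With w = 9: H{cos(9t)} = sin(9t)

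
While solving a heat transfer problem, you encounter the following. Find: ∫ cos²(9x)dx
Using identity cos²(u) = (1+cos(2u))/2:
∫ (1+cos(18x))/2 dx = x/2+sin(18x)/36+C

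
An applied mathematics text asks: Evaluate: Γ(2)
Γ(n)=(n-1)! for positive integers
Γ(2)=1!=1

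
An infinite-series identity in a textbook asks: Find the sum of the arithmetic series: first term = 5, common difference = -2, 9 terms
Last term: a_n = 5+(9-1)·-2 = -11
Sum = n(a_1+a_n)/2 = 9(5+(-11))/2 = -27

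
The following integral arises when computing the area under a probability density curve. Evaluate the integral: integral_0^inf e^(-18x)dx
integral_0^inf e^(-18x) dx=[-1/18*e^(-18x)]_0^inf
=0 - (-1/18)=1/18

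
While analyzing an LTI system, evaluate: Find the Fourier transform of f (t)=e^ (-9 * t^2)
The Fourier transform of a Gaussian e^(-a * t^2) is sqrt(pi/a) * e^(-omega^2/(4a)).
With a = 9: F(omega) = sqrt(pi)/3 * e^(-omega^2/36)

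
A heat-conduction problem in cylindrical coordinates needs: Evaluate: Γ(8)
Γ(n) = (n-1)! for positive integers
Γ(8) = 7! = 5040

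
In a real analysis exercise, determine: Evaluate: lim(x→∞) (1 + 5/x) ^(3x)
Rewrite as [(1 + 5/x)^x]^3.
lim(1 + 5/x)^x = e^5, so limit = (e^5)^3 = e^15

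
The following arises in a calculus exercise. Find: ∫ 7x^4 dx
Using power rule: ∫ 7x^4 dx = 7/5 x^5+C = (7/5)x^5+C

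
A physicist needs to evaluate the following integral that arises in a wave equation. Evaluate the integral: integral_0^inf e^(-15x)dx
integral_0^inf e^(-15x) dx=[-1/15*e^(-15x)]_0^inf
=0 - (-1/15)=1/15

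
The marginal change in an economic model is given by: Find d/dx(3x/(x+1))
Quotient rule: (f/g)' = (f'g - fg')/g²
f = 3x, f' = 3
g = x + 1, g' = 1

Answer: (3·(x + 1) - 3x)/(x + 1)²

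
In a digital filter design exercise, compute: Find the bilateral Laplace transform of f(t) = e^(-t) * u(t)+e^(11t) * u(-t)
For e^(-t)*u(t): L = 1/(s + 1), Re(s) > -1
For e^(11t)*u(-t): L = -1/(s-11), Re(s) < 11
Combined: F(s) = 1/(s + 1) - 1/(s-11), -1 < Re(s) < 11

Answer: 1/(s + 1) - 1/(s-11), ROC: -1 < Re(s) < 11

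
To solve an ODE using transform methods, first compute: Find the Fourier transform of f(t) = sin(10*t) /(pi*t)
sin(W*t)/(pi*t)=(W/pi)*sinc(W*t/pi) is the impulse response of the ideal low-pass filter with cutoff W (here W=10).
Its Fourier transform is a rectangular function:
F(omega)=1 for |omega| < 10, 0 otherwise

Answer: rect(omega/20) [i.e., 1 for |omega| < 10, 0 otherwise]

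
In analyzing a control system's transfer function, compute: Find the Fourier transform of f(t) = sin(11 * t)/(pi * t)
sin(W*t)/(pi*t) = (W/pi)*sinc(W*t/pi) is the impulse response of the ideal low-pass filter with cutoff W (here W = 11).
Its Fourier transform is a rectangular function:
F(omega) = 1 for |omega| < 11, 0 otherwise

Answer: rect(omega/22) [i.e., 1 for |omega| < 11, 0 otherwise]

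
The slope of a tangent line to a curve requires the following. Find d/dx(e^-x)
Chain rule: d/dx[e^u] = e^u · u' where u = -x
u' = -1

Answer: -1·e^-x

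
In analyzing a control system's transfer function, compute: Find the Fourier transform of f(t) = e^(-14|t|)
Using the standard pair: F{e^(-a|t|)} = 2a/(a^2+omega^2)
With a = 14: F(omega) = 28/(196+omega^2)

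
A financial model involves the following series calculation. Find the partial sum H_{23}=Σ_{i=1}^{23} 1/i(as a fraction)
H_23=1+1/2+1/3+...+1/23
=444316699/118982864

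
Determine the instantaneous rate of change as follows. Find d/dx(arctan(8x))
d/dx[arctan(u)] = u'/(1+u²), u = 8x, u' = 8

Answer: 8/(1+64x²)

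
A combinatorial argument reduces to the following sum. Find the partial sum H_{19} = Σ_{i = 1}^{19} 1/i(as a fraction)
H_19=1 + 1/2 + 1/3 + ... + 1/19
=275295799/77597520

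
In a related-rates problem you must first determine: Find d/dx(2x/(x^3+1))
Quotient rule: (f/g)'=(f'g - fg')/g²
f=2x, f'=2
g=x^3 + 1, g'=3x^2

Answer: (2·(x^3 + 1) - 6x^3)/(x^3 + 1)²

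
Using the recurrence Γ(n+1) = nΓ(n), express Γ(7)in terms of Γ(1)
Γ(7)=6Γ(6)=6·5Γ(5)=...=6!·Γ(1)=720·Γ(1)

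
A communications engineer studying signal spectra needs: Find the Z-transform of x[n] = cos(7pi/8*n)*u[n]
Z{cos(w0 * n) * u[n]}=z(z - cos(w0))/(z^2 - 2z * cos(w0) + 1)
With w0=7pi/8: X(z)=z(z - cos(7pi/8))/(z^2 - 2z * cos(7pi/8) + 1)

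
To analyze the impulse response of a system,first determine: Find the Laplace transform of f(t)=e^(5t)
L{e^(at)}=1/(s-a)
L{e^(5t)}=1/(s-5)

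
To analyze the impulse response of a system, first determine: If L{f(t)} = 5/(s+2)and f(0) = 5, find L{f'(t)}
L{f'(t)}=s·F(s) - f(0)=5s/(s+2)-5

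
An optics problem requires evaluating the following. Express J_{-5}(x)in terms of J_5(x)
For integer n: J_{-n}(x) = (-1)^n J_n(x)
With n = 5: J_{-5}(x) = (-1)^5 J_5(x) = -J_5(x)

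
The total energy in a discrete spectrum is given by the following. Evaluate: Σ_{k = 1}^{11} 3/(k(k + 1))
Partial fractions: 3/(k(k+1))=3/k - 3/(k+1)
Telescoping sum: 3(1-1/12)=3·11/12

Answer: 11/4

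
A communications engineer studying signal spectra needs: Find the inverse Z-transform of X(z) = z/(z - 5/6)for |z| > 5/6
Standard pair: z/(z-a) <-> a^n * u[n] for causal signals
With a=5/6: x[n]=(5/6)^n * u[n]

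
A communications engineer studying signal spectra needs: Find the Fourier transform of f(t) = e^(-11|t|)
Using the standard pair: F{e^(-a|t|)}=2a/(a^2+omega^2)
With a=11: F(omega)=22/(121+omega^2)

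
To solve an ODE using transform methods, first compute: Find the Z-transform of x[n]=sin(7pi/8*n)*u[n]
Z{sin(w0*n)*u[n]} = z*sin(w0)/(z^2-2z*cos(w0)+1)
With w0 = 7pi/8: X(z) = z*sin(7pi/8)/(z^2-2z*cos(7pi/8)+1)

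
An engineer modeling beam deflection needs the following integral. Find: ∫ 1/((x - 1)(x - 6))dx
Partial fractions: 1/((x-1)(x-6)) = A/(x-1) + B/(x-6)
A = -1/5, B = 1/5
∫ [-1/5· 1/(x-1) + 1/5· 1/(x-6)] dx
= (1/5)[ln|x-6| - ln|x-1|] + C

Answer: (1/5)·ln|(x-6)/(x-1)| + C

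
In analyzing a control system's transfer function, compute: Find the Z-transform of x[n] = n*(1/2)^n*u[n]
Using the property Z{n * a^n * u[n]}=az/(z-a)^2
With a=1/2: X(z)=(1/2)z/(z - 1/2)^2, |z| > 1/2

Answer: (1/2)z/(z - 1/2)^2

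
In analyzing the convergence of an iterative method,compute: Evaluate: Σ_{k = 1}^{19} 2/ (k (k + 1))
Partial fractions: 2/(k(k+1))=2/k - 2/(k+1)
Telescoping sum: 2(1-1/20)=2·19/20

Answer: 19/10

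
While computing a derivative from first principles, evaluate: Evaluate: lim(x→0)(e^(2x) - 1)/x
L'Hôpital (0/0): lim 2e^(2x)/1=2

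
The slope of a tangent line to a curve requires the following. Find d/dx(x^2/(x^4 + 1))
Quotient rule: (f/g)' = (f'g - fg')/g²
f = x^2, f' = 2x
g = x^4+1, g' = 4x^3

Answer: (2x·(x^4+1)-4x^5)/(x^4+1)²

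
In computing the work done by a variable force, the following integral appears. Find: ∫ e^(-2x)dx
Since d/dx[e^(-2x)]=-2e^(-2x), we get -1/2 e^(-2x) + C

Answer: (-1/2)e^(-2x) + C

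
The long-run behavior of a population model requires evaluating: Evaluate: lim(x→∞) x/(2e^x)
Apply L'Hôpital 1 times (∞/∞ each time):
Eventually get 1!/(2e^x) → 0

Answer: 0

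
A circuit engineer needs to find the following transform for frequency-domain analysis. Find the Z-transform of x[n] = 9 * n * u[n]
Z{n*u[n]}=z/(z-1)^2
By linearity: Z{9*n*u[n]}=9z/(z-1)^2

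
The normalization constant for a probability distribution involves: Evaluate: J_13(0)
J_n(0)=0 for all n > 0 (Bessel function of first kind)
J_13(0)=0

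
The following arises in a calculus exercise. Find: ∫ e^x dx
Since d/dx[e^x]=+e^x, we get 1e^x+C

Answer: e^x+C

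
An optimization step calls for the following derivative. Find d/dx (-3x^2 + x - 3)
Power rule: d/dx(ax^n)=n·a·x^(n-1)
Term by term: -6·x+1

Answer: -6x+1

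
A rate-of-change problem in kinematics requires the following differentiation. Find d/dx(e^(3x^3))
Chain rule: d/dx[e^u] = e^u · u' where u = 3x^3
u' = 9x^2

Answer: 9x^2·e^(3x^3)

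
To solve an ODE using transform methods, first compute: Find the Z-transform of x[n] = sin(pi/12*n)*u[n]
Z{sin(w0*n)*u[n]} = z*sin(w0)/(z^2-2z*cos(w0)+1)
With w0 = pi/12: X(z) = z*sin(pi/12)/(z^2-2z*cos(pi/12)+1)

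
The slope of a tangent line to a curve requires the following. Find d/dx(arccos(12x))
d/dx[arccos(u)] = -u'/√(1-u²), u = 12x, u' = 12

Answer: -12/√(1-144x²)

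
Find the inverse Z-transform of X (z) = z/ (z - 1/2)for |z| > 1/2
Standard pair: z/(z-a) <-> a^n * u[n] for causal signals
With a = 1/2: x[n] = (1/2)^n * u[n]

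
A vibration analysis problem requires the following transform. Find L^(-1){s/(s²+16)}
L^(-1){s/(s² + w²)} = cos(wt)
Here w = 4

Answer: cos(4t)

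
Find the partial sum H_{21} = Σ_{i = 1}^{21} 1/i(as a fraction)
H_21 = 1+1/2+1/3+...+1/21
= 18858053/5173168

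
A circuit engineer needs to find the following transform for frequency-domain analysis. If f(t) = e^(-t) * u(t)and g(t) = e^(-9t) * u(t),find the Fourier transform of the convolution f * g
By the convolution theorem: F{f*g} = F(omega)*G(omega)
F(omega) = 1/(1+j*omega), G(omega) = 1/(9+j*omega)
F{f*g} = 1/((1+j*omega)(9+j*omega))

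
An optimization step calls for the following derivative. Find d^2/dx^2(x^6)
Apply power rule 2 times:
d^1: 6x^5
d^2: 30x^4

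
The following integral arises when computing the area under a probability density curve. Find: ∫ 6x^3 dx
Using power rule: ∫ 6x^3 dx = 6/4 x^4 + C = (3/2)x^4 + C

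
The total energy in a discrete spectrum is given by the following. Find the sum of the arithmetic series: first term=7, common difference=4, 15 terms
Last term: a_n = 7 + (15 - 1)·4 = 63
Sum = n(a_1 + a_n)/2 = 15(7 + 63)/2 = 525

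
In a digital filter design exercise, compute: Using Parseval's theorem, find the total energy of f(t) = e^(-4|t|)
Parseval's theorem: E = integral |f(t)|^2 dt = (1/2pi) integral |F(omega)|^2 domega
E = integral_{-inf}^{inf} e^(-8|t|) dt = 2 * integral_0^inf e^(-8t) dt = 2/(2 * 4) = 1/4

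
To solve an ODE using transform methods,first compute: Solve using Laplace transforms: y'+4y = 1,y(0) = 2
Take L of both sides: sY(s) - 2 + 4Y(s) = 1/s
Y(s)(s + 4) = 1/s + 2
Y(s) = 1/(s(s + 4)) + 2/(s + 4)
Partial fractions: 1/(s(s + 4)) = (1/4)/s - (1/4)/(s + 4)
So Y(s) = (1/4)/s + (7/4)/(s + 4)
Inverse transform (L^(-1){1/s} = 1, L^(-1){1/(s + 4)} = e^(-4t)):

Answer: y(t) = 1/4 + (7/4)·e^(-4t)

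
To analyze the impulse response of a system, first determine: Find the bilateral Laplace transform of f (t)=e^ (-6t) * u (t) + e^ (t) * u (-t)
For e^(-6t)*u(t): L = 1/(s + 6), Re(s) > -6
For e^(t)*u(-t): L = -1/(s-1), Re(s) < 1
Combined: F(s) = 1/(s + 6) - 1/(s-1), -6 < Re(s) < 1

Answer: 1/(s + 6) - 1/(s-1), ROC: -6 < Re(s) < 1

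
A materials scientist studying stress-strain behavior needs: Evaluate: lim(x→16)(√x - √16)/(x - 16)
Multiply by conjugate (√x+√16)/(√x+√16):
= (x - 16)/((x - 16)(√x+√16)) = 1/(√x+√16)
As x → 16: 1/(2√16)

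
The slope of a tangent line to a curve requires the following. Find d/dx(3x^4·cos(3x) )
Product rule: (fg)' = f'g + fg'
f = 3x^4, f' = 12x^3
g = cos(3x), g' = -3·sin(3x)

Answer: 12x^3·cos(3x) - 9x^4·sin(3x)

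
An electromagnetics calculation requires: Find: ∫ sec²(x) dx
Since d/dx[tan(x)]=sec²(x), integral=tan(x)+C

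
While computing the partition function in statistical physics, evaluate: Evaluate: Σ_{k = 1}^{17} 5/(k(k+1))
Partial fractions: 5/(k(k+1)) = 5/k - 5/(k+1)
Telescoping sum: 5(1-1/18) = 5·17/18

Answer: 85/18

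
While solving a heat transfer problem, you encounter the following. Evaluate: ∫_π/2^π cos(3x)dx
Antiderivative: sin(3x)/3
Evaluate at bounds: [sin(3·π)/3] - [sin(3·π/2)/3]
= ((0) - (-1))/3 = 1/3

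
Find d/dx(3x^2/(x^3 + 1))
Quotient rule: (f/g)' = (f'g - fg')/g²
f = 3x^2, f' = 6x
g = x^3 + 1, g' = 3x^2

Answer: (6x·(x^3 + 1) - 9x^4)/(x^3 + 1)²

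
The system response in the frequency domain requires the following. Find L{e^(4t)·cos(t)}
First shifting: L{e^(at)f(t)} = F(s-a)
L{cos(t)} = s/(s² + 1)
Shift: (s-4)/((s-4)² + 1)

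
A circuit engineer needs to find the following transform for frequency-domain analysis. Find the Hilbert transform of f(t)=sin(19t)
The Hilbert transform shifts each frequency component by -pi/2.
H{sin(wt)} = -cos(wt)
With w = 19: H{sin(19t)} = -cos(19t)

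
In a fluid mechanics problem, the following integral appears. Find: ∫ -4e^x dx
Since d/dx[e^x] = + e^x, we get -4e^x + C

Answer: -4e^x + C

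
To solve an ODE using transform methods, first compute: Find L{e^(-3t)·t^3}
First shifting: L{e^(at)f(t)}=F(s-a)
L{t^3}=6/s^4
Shift s → s + 3: 6/(s + 3)^4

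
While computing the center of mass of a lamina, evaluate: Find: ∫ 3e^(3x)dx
Since d/dx[e^(3x)] = 3e^(3x), we get 1 e^(3x) + C

Answer: e^(3x) + C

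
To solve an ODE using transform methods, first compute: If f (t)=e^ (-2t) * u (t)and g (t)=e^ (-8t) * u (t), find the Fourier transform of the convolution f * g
By the convolution theorem: F{f*g}=F(omega)*G(omega)
F(omega)=1/(2 + j*omega), G(omega)=1/(8 + j*omega)
F{f*g}=1/((2 + j*omega)(8 + j*omega))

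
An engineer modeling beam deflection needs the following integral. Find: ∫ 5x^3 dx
Using power rule: ∫ 5x^3 dx = 5/4 x^4+C = (5/4)x^4+C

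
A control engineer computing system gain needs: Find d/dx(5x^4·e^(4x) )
Product rule: (fg)' = f'g + fg'
f = 5x^4, f' = 20x^3
g = e^(4x), g' = 4·e^(4x)

Answer: 20x^3·e^(4x) + 20x^4·e^(4x)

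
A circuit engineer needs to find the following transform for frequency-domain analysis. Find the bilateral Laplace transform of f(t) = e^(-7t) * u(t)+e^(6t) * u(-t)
For e^(-7t)*u(t): L = 1/(s + 7), Re(s) > -7
For e^(6t)*u(-t): L = -1/(s-6), Re(s) < 6
Combined: F(s) = 1/(s + 7) - 1/(s-6), -7 < Re(s) < 6

Answer: 1/(s + 7) - 1/(s-6), ROC: -7 < Re(s) < 6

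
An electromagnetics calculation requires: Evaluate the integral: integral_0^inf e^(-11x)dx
integral_0^inf e^(-11x) dx=[-1/11 * e^(-11x)]_0^inf
=0 - (-1/11)=1/11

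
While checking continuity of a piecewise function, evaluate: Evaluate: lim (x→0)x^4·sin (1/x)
Squeeze theorem: -|x^4| ≤ x^4·sin(1/x) ≤ |x^4|
Since x^4 → 0 as x → 0, by squeeze theorem the limit is 0

Answer: 0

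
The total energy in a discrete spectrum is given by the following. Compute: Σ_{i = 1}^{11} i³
Using formula: Σ i^3 = [n(n + 1)/2]² = [11·12/2]² = 4356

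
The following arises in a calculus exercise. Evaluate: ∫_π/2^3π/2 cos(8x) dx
Antiderivative: sin(8x)/8
Evaluate at bounds: [sin(8·3π/2)/8] - [sin(8·π/2)/8]
=((0) - (0))/8=0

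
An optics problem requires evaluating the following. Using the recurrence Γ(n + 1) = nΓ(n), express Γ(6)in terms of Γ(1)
Γ(6) = 5Γ(5) = 5·4Γ(4) = ... = 5!·Γ(1) = 120·Γ(1)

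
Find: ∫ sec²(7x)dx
Since d/dx[tan(7x)]=7sec²(7x), integral=tan(7x)/7+C

Answer: (1/7)tan(7x)+C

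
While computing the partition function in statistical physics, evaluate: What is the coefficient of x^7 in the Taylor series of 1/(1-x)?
1/(1-x)=Σ x^n for |x|<1
All coefficients are 1

Answer: 1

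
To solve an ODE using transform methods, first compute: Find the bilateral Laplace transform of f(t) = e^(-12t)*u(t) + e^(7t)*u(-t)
For e^(-12t) * u(t): L = 1/(s+12), Re(s) > -12
For e^(7t) * u(-t): L = -1/(s-7), Re(s) < 7
Combined: F(s) = 1/(s+12)-1/(s-7), -12 < Re(s) < 7

Answer: 1/(s+12)-1/(s-7), ROC: -12 < Re(s) < 7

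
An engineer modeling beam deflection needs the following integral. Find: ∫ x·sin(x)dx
By parts: u=x, dv=sin(x) dx
du=dx, v=-cos(x)
=-x·cos(x)+sin(x)+C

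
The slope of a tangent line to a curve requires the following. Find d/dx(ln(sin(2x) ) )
Chain rule: d/dx[ln(u)] = u'/u where u = sin(2x)
u' = 2cos(2x)

Answer: (2cos(2x))/(sin(2x))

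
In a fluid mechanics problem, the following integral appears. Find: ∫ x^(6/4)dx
Power rule: ∫ x^(3/2) dx = x^(5/2)/(5/2)+C

Answer: (2/5)·x^(5/2)+C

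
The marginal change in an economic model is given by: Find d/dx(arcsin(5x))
d/dx[arcsin(u)] = u'/√(1-u²), u = 5x, u' = 5

Answer: 5/√(1 - 25x²)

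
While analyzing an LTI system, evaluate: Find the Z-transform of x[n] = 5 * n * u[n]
Z{n * u[n]}=z/(z-1)^2
By linearity: Z{5 * n * u[n]}=5z/(z-1)^2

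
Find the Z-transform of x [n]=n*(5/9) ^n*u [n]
Using the property Z{n * a^n * u[n]}=az/(z-a)^2
With a=5/9: X(z)=(5/9)z/(z - 5/9)^2, |z| > 5/9

Answer: (5/9)z/(z - 5/9)^2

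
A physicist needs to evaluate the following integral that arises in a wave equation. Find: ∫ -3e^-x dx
Since d/dx[e^-x] = - e^-x, we get 3e^-x+C

Answer: 3e^-x+C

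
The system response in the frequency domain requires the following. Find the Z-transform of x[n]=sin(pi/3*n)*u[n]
Z{sin(w0 * n) * u[n]} = z * sin(w0)/(z^2-2z * cos(w0)+1)
With w0 = pi/3: X(z) = z * sin(pi/3)/(z^2-2z * cos(pi/3)+1)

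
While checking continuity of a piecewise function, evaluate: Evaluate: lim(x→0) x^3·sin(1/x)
Squeeze theorem: -|x^3| ≤ x^3·sin(1/x) ≤ |x^3|
Since x^3 → 0 as x → 0, by squeeze theorem the limit is 0

Answer: 0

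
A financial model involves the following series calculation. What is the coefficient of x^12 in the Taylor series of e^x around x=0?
Taylor series of e^x = Σ x^n/n!
Coefficient of x^12 = 1/12! = 1/479001600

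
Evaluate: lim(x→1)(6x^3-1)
Polynomial is continuous, so substitute x=1:
6·1^3-1=5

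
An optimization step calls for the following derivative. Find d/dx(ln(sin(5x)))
Chain rule: d/dx[ln(u)] = u'/u where u = sin(5x)
u' = 5cos(5x)

Answer: (5cos(5x))/(sin(5x))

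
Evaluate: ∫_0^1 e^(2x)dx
Antiderivative: (1/2)e^(2x)
Evaluate: (1/2)(e^2-1)

Answer: (e^2-1)/2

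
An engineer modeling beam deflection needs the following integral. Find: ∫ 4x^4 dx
Using power rule: ∫ 4x^4 dx = 4/5 x^5+C = (4/5)x^5+C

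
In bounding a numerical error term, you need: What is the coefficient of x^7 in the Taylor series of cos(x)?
cos(x) has only even powers. Coefficient of x^7=0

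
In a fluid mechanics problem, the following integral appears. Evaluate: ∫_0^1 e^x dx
Antiderivative: e^x
Evaluate: (e^1 - 1)

Answer: e^1 - 1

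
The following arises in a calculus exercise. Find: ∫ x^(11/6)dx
Power rule: ∫ x^(11/6) dx = x^(17/6)/(17/6)+C

Answer: (6/17)·x^(17/6)+C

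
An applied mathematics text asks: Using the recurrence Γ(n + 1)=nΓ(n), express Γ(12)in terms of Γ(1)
Γ(12) = 11Γ(11) = 11·10Γ(10) = ... = 11!·Γ(1) = 39916800·Γ(1)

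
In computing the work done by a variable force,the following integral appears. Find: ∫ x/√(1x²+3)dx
Let u=x²+3, du=2x dx
∫ (1/2)·u^(-1/2) du=√u+C

Answer: √(x²+3)+C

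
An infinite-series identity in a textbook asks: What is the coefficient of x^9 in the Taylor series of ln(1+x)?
ln(1 + x)=Σ (-1)^(n + 1) x^n/n
Coefficient of x^9=(-1)^10/9=1/9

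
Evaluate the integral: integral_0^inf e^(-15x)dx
integral_0^inf e^(-15x) dx = [-1/15*e^(-15x)]_0^inf
= 0 - (-1/15) = 1/15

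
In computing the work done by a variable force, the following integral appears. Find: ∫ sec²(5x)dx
Since d/dx[tan(5x)]=5sec²(5x), integral=tan(5x)/5 + C

Answer: (1/5)tan(5x) + C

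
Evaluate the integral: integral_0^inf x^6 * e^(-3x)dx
This is a Gamma integral. Substitute u=3x (du=3 dx):
integral_0^inf x^6*e^(-3x) dx=(1/3^7) integral_0^inf u^6*e^(-u) du
=Gamma(7)/3^7=6!/3^7=720/2187

Answer: 80/243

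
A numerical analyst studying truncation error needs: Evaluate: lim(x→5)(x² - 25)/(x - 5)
Factor: (x² - 25)=(x-5)(x+5)
Cancel (x-5): lim(x→5) (x+5)=10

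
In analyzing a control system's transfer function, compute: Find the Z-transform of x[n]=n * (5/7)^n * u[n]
Using the property Z{n*a^n*u[n]}=az/(z-a)^2
With a=5/7: X(z)=(5/7)z/(z - 5/7)^2, |z| > 5/7

Answer: (5/7)z/(z - 5/7)^2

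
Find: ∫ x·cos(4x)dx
By parts: u=x, dv=cos(4x) dx
du=dx, v=sin(4x)/4
=x·sin(4x)/4 + cos(4x)/4² + C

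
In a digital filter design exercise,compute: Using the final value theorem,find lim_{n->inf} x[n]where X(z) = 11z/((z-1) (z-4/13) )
Final value theorem: lim x[n] = lim_{z->1} (z-1) * X(z)
(z-1) * X(z) = 11z/(z-4/13)
As z->1: 11/(1-4/13) = 11/(9/13) = 143/9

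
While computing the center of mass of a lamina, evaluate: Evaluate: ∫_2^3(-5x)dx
Step 1: Find antiderivative F(x)=(-5/2)x^2
Step 2: F(3) - F(2)=-45/2 - (-10)=-25/2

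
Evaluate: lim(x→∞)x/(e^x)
Apply L'Hôpital 1 times (∞/∞ each time):
Eventually get 1!/(e^x) → 0

Answer: 0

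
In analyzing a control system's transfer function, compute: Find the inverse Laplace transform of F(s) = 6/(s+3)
L^(-1){6/(s-a)} = c·e^(at)
Here a = -3, c = 6

Answer: 6e^(-3t)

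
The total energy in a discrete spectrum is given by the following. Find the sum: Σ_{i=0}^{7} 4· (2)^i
Geometric series: S=a(1 - r^n)/(1 - r)
a=4, r=2, n=8
S=4(1 - 256)/-1=1020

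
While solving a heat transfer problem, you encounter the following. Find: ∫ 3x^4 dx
Using power rule: ∫ 3x^4 dx=3/5 x^5+C=(3/5)x^5+C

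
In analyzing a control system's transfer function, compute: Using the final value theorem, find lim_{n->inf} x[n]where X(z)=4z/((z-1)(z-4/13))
Final value theorem: lim x[n]=lim_{z->1} (z-1)*X(z)
(z-1)*X(z)=4z/(z-4/13)
As z->1: 4/(1-4/13)=4/(9/13)=52/9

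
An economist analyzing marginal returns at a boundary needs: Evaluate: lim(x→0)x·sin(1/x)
Squeeze theorem: -|x| ≤ x·sin(1/x) ≤ |x|
Since x → 0 as x → 0, by squeeze theorem the limit is 0

Answer: 0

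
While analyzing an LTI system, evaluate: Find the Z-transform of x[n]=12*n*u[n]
Z{n*u[n]}=z/(z-1)^2
By linearity: Z{12*n*u[n]}=12z/(z-1)^2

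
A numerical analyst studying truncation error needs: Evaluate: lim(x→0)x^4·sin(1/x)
Squeeze theorem: -|x^4| ≤ x^4·sin(1/x) ≤ |x^4|
Since x^4 → 0 as x → 0, by squeeze theorem the limit is 0

Answer: 0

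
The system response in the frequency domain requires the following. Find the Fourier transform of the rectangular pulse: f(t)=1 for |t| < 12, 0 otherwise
F(omega)=integral from -12 to 12 of e^(-j * omega * t) dt
=2 * sin(12 * omega)/omega=24 * sinc(12 * omega/pi)

Answer: 2 * sin(12 * omega)/omega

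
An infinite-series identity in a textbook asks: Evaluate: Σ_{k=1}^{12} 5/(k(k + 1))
Partial fractions: 5/(k(k+1)) = 5/k - 5/(k+1)
Telescoping sum: 5(1-1/13) = 5·12/13

Answer: 60/13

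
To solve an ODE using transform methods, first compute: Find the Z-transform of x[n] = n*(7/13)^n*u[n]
Using the property Z{n*a^n*u[n]} = az/(z-a)^2
With a = 7/13: X(z) = (7/13)z/(z - 7/13)^2, |z| > 7/13

Answer: (7/13)z/(z - 7/13)^2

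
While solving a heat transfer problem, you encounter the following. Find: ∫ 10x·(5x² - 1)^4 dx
Let u = 5x² - 1, du = 10x dx
∫ u^4 du = u^5/5+C

Answer: (5x² - 1)^5/5+C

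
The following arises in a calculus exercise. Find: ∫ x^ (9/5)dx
Power rule: ∫ x^(9/5) dx=x^(14/5)/(14/5)+C

Answer: (5/14)·x^(14/5)+C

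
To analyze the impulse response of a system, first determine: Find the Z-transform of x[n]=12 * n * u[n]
Z{n * u[n]}=z/(z-1)^2
By linearity: Z{12 * n * u[n]}=12z/(z-1)^2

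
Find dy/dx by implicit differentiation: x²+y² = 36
Differentiate both sides: 2x+2y·(dy/dx) = 0
Solve: dy/dx = -2x/(2y) = -x/y

Answer: dy/dx = -x/y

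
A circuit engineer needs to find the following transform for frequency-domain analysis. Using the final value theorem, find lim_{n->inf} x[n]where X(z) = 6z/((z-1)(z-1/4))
Final value theorem: lim x[n]=lim_{z->1} (z-1)*X(z)
(z-1)*X(z)=6z/(z-1/4)
As z->1: 6/(1-1/4)=6/(3/4)=8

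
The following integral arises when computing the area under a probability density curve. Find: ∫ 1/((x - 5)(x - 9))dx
Partial fractions: 1/((x-5)(x-9)) = A/(x-5)+B/(x-9)
A = -1/4, B = 1/4
∫ [-1/4· 1/(x-5)+1/4· 1/(x-9)] dx
= (1/4)[ln|x-9| - ln|x-5|]+C

Answer: (1/4)·ln|(x-9)/(x-5)|+C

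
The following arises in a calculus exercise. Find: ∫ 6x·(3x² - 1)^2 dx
Let u=3x² - 1, du=6x dx
∫ u^2 du=u^3/3 + C

Answer: (3x² - 1)^3/3 + C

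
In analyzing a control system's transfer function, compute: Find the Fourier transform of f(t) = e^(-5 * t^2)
The Fourier transform of a Gaussian e^(-a * t^2) is sqrt(pi/a) * e^(-omega^2/(4a)).
With a=5: F(omega)=sqrt(pi/5) * e^(-omega^2/20)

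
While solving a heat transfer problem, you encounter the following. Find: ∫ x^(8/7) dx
Power rule: ∫ x^(8/7) dx=x^(15/7)/(15/7)+C

Answer: (7/15)·x^(15/7)+C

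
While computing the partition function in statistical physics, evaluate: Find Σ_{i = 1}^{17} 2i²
=2·n(n+1)(2n+1)/6=2·17·18·35/6=3570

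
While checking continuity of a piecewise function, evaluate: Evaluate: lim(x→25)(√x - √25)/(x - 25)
Multiply by conjugate (√x + √25)/(√x + √25):
=(x - 25)/((x - 25)(√x + √25))=1/(√x + √25)
As x → 25: 1/(2√25)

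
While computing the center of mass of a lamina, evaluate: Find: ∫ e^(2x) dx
Since d/dx[e^(2x)]=2e^(2x), we get 1/2 e^(2x)+C

Answer: (1/2)e^(2x)+C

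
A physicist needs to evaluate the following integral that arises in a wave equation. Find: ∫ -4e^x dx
Since d/dx[e^x] = +e^x, we get -4e^x+C

Answer: -4e^x+C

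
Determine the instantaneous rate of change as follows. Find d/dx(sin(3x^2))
Chain rule: d/dx[sin(u)]=cos(u)·u' where u=3x^2
u'=6x

Answer: 6x·cos(3x^2)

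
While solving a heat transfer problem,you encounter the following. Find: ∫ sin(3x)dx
Using substitution u = 3x: ∫ sin(u) du/3 = -cos(u)/3 + C

Answer: (-1/3)cos(3x) + C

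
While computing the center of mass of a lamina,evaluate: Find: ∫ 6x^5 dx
Using power rule: ∫ 6x^5 dx=6/6 x^6+C=x^6+C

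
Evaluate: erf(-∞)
erf(-∞) = -1 (the error function is odd, so erf(-∞) = -erf(∞) = -1)

Answer: -1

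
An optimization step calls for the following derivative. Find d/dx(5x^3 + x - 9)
Power rule: d/dx(ax^n)=n·a·x^(n-1)
Term by term: 15·x^2+1

Answer: 15x^2+1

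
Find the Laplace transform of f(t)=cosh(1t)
L{cosh(at)} = s/(s²-a²)
L{cosh(1t)} = s/(s²-1)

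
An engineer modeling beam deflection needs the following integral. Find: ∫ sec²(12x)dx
Since d/dx[tan(12x)]=12sec²(12x), integral=tan(12x)/12+C

Answer: (1/12)tan(12x)+C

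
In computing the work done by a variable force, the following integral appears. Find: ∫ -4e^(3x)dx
Since d/dx[e^(3x)]=3e^(3x), we get -4/3 e^(3x)+C

Answer: (-4/3)e^(3x)+C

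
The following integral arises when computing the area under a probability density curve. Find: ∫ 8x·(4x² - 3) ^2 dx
Let u=4x² - 3, du=8x dx
∫ u^2 du=u^3/3 + C

Answer: (4x² - 3)^3/3 + C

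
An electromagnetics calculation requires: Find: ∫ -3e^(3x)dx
Since d/dx[e^(3x)] = 3e^(3x), we get -1 e^(3x)+C

Answer: -e^(3x)+C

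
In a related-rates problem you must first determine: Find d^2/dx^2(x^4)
Apply power rule 2 times:
d^1: 4x^3
d^2: 12x^2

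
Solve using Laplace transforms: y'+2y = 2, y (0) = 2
Take L of both sides: sY(s) - 2 + 2Y(s)=2/s
Y(s)(s + 2)=2/s + 2
Y(s)=2/(s(s + 2)) + 2/(s + 2)
Partial fractions: 2/(s(s + 2))=1/s - 1/(s + 2)
So Y(s)=1/s + 1/(s + 2)
Inverse transform (L^(-1){1/s}=1, L^(-1){1/(s + 2)}=e^(-2t)):

Answer: y(t)=1 + e^(-2t)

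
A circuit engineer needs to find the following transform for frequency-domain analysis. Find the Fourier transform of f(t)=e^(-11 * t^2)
The Fourier transform of a Gaussian e^(-a*t^2) is sqrt(pi/a)*e^(-omega^2/(4a)).
With a = 11: F(omega) = sqrt(pi/11)*e^(-omega^2/44)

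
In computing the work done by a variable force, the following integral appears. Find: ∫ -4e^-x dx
Since d/dx[e^-x]=- e^-x, we get 4e^-x+C

Answer: 4e^-x+C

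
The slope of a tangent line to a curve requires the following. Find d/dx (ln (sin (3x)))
Chain rule: d/dx[ln(u)] = u'/u where u = sin(3x)
u' = 3cos(3x)

Answer: (3cos(3x))/(sin(3x))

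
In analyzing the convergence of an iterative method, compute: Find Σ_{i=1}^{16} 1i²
= 1·n(n+1)(2n+1)/6 = 1·16·17·33/6 = 1496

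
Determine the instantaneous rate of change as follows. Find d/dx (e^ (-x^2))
Chain rule: d/dx[e^u] = e^u · u' where u = -x^2
u' = -2x

Answer: -2x·e^(-x^2)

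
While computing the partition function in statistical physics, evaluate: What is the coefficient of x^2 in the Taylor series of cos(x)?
cos(x) = Σ (-1)^k x^(2k)/(2k)!
For x^2: (-1)^1/2! = -1/2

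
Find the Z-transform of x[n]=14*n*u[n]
Z{n * u[n]} = z/(z-1)^2
By linearity: Z{14 * n * u[n]} = 14z/(z-1)^2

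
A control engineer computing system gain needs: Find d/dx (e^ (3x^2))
Chain rule: d/dx[e^u]=e^u · u' where u=3x^2
u'=6x

Answer: 6x·e^(3x^2)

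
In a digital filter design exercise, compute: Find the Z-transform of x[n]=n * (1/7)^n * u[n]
Using the property Z{n * a^n * u[n]} = az/(z-a)^2
With a = 1/7: X(z) = (1/7)z/(z - 1/7)^2, |z| > 1/7

Answer: (1/7)z/(z - 1/7)^2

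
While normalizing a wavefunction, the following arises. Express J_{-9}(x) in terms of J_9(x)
For integer n: J_{-n}(x) = (-1)^n J_n(x)
With n = 9: J_{-9}(x) = (-1)^9 J_9(x) = -J_9(x)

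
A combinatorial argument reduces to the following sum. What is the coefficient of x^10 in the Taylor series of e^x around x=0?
Taylor series of e^x = Σ x^n/n!
Coefficient of x^10 = 1/10! = 1/3628800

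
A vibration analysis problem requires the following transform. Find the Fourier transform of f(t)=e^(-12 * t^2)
The Fourier transform of a Gaussian e^(-a*t^2) is sqrt(pi/a)*e^(-omega^2/(4a)).
With a=12: F(omega)=sqrt(pi/12)*e^(-omega^2/48)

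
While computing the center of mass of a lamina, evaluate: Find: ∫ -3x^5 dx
Using power rule: ∫ -3x^5 dx = -3/6 x^6+C = (-1/2)x^6+C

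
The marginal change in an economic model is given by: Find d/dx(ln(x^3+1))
Chain rule: d/dx[ln(u)] = u'/u where u = x^3+1
u' = 3x^2

Answer: (3x^2)/(x^3+1)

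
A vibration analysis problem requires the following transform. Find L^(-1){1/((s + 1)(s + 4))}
Partial fractions: 1/((s+1)(s+4))=A/(s+1)+B/(s+4)
Cover-up: A=1/(s+4)|_{s=-1}=1/3; B=1/(s+1)|_{s=-4}=-1/3
L^(-1)=(1/3)e^(-t) - (1/3)e^(-4t)

Answer: (1/3)(e^(-t) - e^(-4t))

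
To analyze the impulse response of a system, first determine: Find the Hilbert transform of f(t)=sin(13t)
The Hilbert transform shifts each frequency component by -pi/2.
H{sin(wt)}=-cos(wt)
With w=13: H{sin(13t)}=-cos(13t)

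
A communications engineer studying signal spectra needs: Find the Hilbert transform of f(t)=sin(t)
The Hilbert transform shifts each frequency component by -pi/2.
H{sin(wt)}=-cos(wt)
With w=1: H{sin(t)}=-cos(t)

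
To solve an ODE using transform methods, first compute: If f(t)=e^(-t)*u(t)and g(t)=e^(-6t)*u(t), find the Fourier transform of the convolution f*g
By the convolution theorem: F{f * g}=F(omega) * G(omega)
F(omega)=1/(1+j * omega), G(omega)=1/(6+j * omega)
F{f * g}=1/((1+j * omega)(6+j * omega))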